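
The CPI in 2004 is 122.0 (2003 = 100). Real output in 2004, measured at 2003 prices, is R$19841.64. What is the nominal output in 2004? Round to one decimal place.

Nominal = Real × (Index/100) = 19841.64 × (122.0/100)
        = 19841.64 × 1.220 = 24206.8008

24206.8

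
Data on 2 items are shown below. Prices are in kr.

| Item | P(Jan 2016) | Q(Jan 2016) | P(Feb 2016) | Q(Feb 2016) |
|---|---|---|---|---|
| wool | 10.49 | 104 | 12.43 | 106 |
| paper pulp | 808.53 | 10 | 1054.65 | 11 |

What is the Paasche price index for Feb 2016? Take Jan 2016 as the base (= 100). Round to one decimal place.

Paasche price index uses current-period quantities as weights.
ΣP(Feb 2016)·Q(Feb 2016) = 12.43×106 + 1054.65×11 = 1317.58 + 11601.15 = 12918.73
ΣP(Jan 2016)·Q(Feb 2016) = 10.49×106 + 808.53×11 = 1111.94 + 8893.83 = 10005.77
Index = 12918.73 / 10005.77 × 100 = 129.1128

129.1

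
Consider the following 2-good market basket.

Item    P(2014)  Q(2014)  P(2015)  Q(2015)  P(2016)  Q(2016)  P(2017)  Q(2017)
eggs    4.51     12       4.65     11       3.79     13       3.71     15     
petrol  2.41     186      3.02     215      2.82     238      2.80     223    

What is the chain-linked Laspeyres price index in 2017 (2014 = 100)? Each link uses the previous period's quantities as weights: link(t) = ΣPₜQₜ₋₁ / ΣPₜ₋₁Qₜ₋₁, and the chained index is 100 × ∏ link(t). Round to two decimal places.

Link 2014→2015:
ΣP(2015)Q(2014) = 4.65×12 + 3.02×186 = 55.8 + 561.72 = 617.52
ΣP(2014)Q(2014) = 4.51×12 + 2.41×186 = 54.12 + 448.26 = 502.38
link = 617.52/502.38 = 1.229189
Link 2015→2016:
ΣP(2016)Q(2015) = 3.79×11 + 2.82×215 = 41.69 + 606.3 = 647.99
ΣP(2015)Q(2015) = 4.65×11 + 3.02×215 = 51.15 + 649.3 = 700.45
link = 647.99/700.45 = 0.925105
Link 2016→2017:
ΣP(2017)Q(2016) = 3.71×13 + 2.80×238 = 48.23 + 666.4 = 714.63
ΣP(2016)Q(2016) = 3.79×13 + 2.82×238 = 49.27 + 671.16 = 720.43
link = 714.63/720.43 = 0.991949
Chained index = 100 × 1.229189 × 0.925105 × 0.991949 = 112.7975

112.80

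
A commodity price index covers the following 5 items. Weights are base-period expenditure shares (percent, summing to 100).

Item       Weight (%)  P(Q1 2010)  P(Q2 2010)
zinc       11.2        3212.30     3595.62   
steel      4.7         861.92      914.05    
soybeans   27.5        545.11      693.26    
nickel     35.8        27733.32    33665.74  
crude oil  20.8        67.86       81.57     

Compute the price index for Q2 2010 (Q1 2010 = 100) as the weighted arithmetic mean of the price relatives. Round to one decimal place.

zinc: 11.2 × (3595.62/3212.30) = 11.2 × 1.119329 = 12.5365
steel: 4.7 × (914.05/861.92) = 4.7 × 1.060481 = 4.9843
soybeans: 27.5 × (693.26/545.11) = 27.5 × 1.271780 = 34.9740
nickel: 35.8 × (33665.74/27733.32) = 35.8 × 1.213909 = 43.4580
crude oil: 20.8 × (81.57/67.86) = 20.8 × 1.202034 = 25.0023
Index = Σ wᵢ·(p₁ᵢ/p₀ᵢ) = 12.5365 + 4.9843 + 34.9740 + 43.4580 + 25.0023 = 120.9550

121.0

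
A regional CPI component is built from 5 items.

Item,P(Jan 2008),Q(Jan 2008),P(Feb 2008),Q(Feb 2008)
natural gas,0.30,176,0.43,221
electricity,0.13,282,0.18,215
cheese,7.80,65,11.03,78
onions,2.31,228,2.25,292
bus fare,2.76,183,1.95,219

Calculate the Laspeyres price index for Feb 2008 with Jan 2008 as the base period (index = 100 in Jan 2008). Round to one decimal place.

105.2

Laspeyres price index uses base-period quantities as weights.
ΣP(Feb 2008)·Q(Jan 2008) = 0.43×176 + 0.18×282 + 11.03×65 + 2.25×228 + 1.95×183 = 75.68 + 50.76 + 716.95 + 513 + 356.85 = 1713.24
ΣP(Jan 2008)·Q(Jan 2008) = 0.30×176 + 0.13×282 + 7.80×65 + 2.31×228 + 2.76×183 = 52.8 + 36.66 + 507 + 526.68 + 505.08 = 1628.22
Index = 1713.24 / 1628.22 × 100 = 105.2217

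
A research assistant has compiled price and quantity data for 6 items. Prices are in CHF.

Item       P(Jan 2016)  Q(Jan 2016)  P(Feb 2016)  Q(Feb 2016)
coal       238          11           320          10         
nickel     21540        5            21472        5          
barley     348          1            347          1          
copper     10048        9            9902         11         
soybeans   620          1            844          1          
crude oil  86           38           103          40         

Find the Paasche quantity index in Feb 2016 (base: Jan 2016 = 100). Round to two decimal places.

Paasche quantity index uses current-period prices as weights.
ΣP(Feb 2016)·Q(Feb 2016) = 320×10 + 21472×5 + 347×1 + 9902×11 + 844×1 + 103×40 = 3200 + 107360 + 347 + 108922 + 844 + 4120 = 224793
ΣP(Feb 2016)·Q(Jan 2016) = 320×11 + 21472×5 + 347×1 + 9902×9 + 844×1 + 103×38 = 3520 + 107360 + 347 + 89118 + 844 + 3914 = 205103
Index = 224793 / 205103 × 100 = 109.6001

109.60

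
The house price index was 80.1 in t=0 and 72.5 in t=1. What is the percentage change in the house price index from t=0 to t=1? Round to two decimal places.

-9.49%

Change = (72.5 − 80.1) / 80.1 × 100
       = -7.6 / 80.1 × 100 = -9.4881%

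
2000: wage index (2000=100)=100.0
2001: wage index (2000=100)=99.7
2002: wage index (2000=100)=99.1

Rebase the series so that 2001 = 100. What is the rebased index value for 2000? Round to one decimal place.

Rebased(2000) = 100.0 / 99.7 × 100 = 100.3009

100.3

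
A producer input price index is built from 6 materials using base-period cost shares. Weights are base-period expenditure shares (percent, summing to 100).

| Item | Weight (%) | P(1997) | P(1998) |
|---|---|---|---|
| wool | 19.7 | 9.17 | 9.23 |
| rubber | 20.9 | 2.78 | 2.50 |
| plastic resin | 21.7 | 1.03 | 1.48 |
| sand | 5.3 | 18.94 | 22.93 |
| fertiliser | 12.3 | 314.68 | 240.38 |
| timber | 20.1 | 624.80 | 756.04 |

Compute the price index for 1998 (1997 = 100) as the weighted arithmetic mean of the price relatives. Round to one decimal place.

wool: 19.7 × (9.23/9.17) = 19.7 × 1.006543 = 19.8289
rubber: 20.9 × (2.50/2.78) = 20.9 × 0.899281 = 18.7950
plastic resin: 21.7 × (1.48/1.03) = 21.7 × 1.436893 = 31.1806
sand: 5.3 × (22.93/18.94) = 5.3 × 1.210665 = 6.4165
fertiliser: 12.3 × (240.38/314.68) = 12.3 × 0.763887 = 9.3958
timber: 20.1 × (756.04/624.80) = 20.1 × 1.210051 = 24.3220
Index = Σ wᵢ·(p₁ᵢ/p₀ᵢ) = 19.8289 + 18.7950 + 31.1806 + 6.4165 + 9.3958 + 24.3220 = 109.9388

109.9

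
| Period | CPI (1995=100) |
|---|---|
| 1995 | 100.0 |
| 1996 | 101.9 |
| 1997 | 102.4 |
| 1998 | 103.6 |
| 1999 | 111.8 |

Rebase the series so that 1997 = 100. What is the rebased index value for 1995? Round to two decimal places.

97.66

Rebased(1995) = 100.0 / 102.4 × 100 = 97.6562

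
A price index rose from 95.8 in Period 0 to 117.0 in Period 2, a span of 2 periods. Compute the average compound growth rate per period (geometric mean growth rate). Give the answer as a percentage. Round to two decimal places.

Growth factor = (117.0/95.8)^(1/2) = (1.221294)^(1/2) = 1.105122
Growth rate = 1.105122 − 1 = 0.105122 = 10.5122%

10.51%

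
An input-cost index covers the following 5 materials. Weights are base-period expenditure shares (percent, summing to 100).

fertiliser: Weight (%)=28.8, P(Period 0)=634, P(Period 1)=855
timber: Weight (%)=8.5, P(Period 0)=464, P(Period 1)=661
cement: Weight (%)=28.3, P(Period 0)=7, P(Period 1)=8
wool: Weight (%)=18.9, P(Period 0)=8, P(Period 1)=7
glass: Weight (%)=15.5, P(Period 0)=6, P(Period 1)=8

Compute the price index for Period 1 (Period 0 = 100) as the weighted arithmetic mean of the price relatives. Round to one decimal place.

120.5

fertiliser: 28.8 × (855/634) = 28.8 × 1.348580 = 38.8391
timber: 8.5 × (661/464) = 8.5 × 1.424569 = 12.1088
cement: 28.3 × (8/7) = 28.3 × 1.142857 = 32.3429
wool: 18.9 × (7/8) = 18.9 × 0.875000 = 16.5375
glass: 15.5 × (8/6) = 15.5 × 1.333333 = 20.6667
Index = Σ wᵢ·(p₁ᵢ/p₀ᵢ) = 38.8391 + 12.1088 + 32.3429 + 16.5375 + 20.6667 = 120.4950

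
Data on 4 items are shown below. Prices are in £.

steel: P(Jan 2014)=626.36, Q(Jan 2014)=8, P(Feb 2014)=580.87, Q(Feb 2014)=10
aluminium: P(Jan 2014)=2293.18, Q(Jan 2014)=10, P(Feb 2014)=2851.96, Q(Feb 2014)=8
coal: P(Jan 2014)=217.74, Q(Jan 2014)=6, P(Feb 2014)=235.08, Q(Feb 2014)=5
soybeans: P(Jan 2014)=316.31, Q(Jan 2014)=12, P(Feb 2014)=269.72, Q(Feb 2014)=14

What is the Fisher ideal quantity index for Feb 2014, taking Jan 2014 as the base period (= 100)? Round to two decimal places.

89.97

Laspeyres component (base-period weights):
ΣP(Jan 2014)Q(Feb 2014) = 626.36×10 + 2293.18×8 + 217.74×5 + 316.31×14 = 6263.6 + 18345.44 + 1088.7 + 4428.34 = 30126.08
ΣP(Jan 2014)Q(Jan 2014) = 626.36×8 + 2293.18×10 + 217.74×6 + 316.31×12 = 5010.88 + 22931.8 + 1306.44 + 3795.72 = 33044.84
L = 30126.08 / 33044.84 × 100 = 91.1673
Paasche component (current-period weights):
ΣP(Feb 2014)Q(Feb 2014) = 580.87×10 + 2851.96×8 + 235.08×5 + 269.72×14 = 5808.7 + 22815.68 + 1175.4 + 3776.08 = 33575.86
ΣP(Feb 2014)Q(Jan 2014) = 580.87×8 + 2851.96×10 + 235.08×6 + 269.72×12 = 4646.96 + 28519.6 + 1410.48 + 3236.64 = 37813.68
P = 33575.86 / 37813.68 × 100 = 88.7929
Fisher = √(L × P) = √(91.1673 × 88.7929) = 89.9723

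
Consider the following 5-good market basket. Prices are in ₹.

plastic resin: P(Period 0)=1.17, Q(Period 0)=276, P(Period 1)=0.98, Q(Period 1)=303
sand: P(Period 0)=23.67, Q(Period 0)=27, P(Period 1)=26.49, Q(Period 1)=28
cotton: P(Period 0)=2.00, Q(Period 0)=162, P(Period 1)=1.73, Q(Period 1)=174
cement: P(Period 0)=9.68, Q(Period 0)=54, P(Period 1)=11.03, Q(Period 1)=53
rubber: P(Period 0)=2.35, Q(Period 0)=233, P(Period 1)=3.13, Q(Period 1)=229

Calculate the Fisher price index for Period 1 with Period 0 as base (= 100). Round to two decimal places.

109.62

Laspeyres component (base-period weights):
ΣP(Period 1)Q(Period 0) = 0.98×276 + 26.49×27 + 1.73×162 + 11.03×54 + 3.13×233 = 270.48 + 715.23 + 280.26 + 595.62 + 729.29 = 2590.88
ΣP(Period 0)Q(Period 0) = 1.17×276 + 23.67×27 + 2.00×162 + 9.68×54 + 2.35×233 = 322.92 + 639.09 + 324 + 522.72 + 547.55 = 2356.28
L = 2590.88 / 2356.28 × 100 = 109.9564
Paasche component (current-period weights):
ΣP(Period 1)Q(Period 1) = 0.98×303 + 26.49×28 + 1.73×174 + 11.03×53 + 3.13×229 = 296.94 + 741.72 + 301.02 + 584.59 + 716.77 = 2641.04
ΣP(Period 0)Q(Period 1) = 1.17×303 + 23.67×28 + 2.00×174 + 9.68×53 + 2.35×229 = 354.51 + 662.76 + 348 + 513.04 + 538.15 = 2416.46
P = 2641.04 / 2416.46 × 100 = 109.2938
Fisher = √(L × P) = √(109.9564 × 109.2938) = 109.6246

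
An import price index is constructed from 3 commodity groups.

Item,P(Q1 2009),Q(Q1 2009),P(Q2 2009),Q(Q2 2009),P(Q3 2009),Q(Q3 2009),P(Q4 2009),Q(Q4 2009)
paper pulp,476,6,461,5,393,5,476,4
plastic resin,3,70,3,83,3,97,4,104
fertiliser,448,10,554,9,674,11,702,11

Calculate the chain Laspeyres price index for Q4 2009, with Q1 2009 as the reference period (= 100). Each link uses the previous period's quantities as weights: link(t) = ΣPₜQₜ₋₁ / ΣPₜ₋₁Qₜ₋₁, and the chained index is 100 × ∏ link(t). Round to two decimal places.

Link Q1 2009→Q2 2009:
ΣP(Q2 2009)Q(Q1 2009) = 461×6 + 3×70 + 554×10 = 2766 + 210 + 5540 = 8516
ΣP(Q1 2009)Q(Q1 2009) = 476×6 + 3×70 + 448×10 = 2856 + 210 + 4480 = 7546
link = 8516/7546 = 1.128545
Link Q2 2009→Q3 2009:
ΣP(Q3 2009)Q(Q2 2009) = 393×5 + 3×83 + 674×9 = 1965 + 249 + 6066 = 8280
ΣP(Q2 2009)Q(Q2 2009) = 461×5 + 3×83 + 554×9 = 2305 + 249 + 4986 = 7540
link = 8280/7540 = 1.098143
Link Q3 2009→Q4 2009:
ΣP(Q4 2009)Q(Q3 2009) = 476×5 + 4×97 + 702×11 = 2380 + 388 + 7722 = 10490
ΣP(Q3 2009)Q(Q3 2009) = 393×5 + 3×97 + 674×11 = 1965 + 291 + 7414 = 9670
link = 10490/9670 = 1.084798
Chained index = 100 × 1.128545 × 1.098143 × 1.084798 = 134.4395

134.44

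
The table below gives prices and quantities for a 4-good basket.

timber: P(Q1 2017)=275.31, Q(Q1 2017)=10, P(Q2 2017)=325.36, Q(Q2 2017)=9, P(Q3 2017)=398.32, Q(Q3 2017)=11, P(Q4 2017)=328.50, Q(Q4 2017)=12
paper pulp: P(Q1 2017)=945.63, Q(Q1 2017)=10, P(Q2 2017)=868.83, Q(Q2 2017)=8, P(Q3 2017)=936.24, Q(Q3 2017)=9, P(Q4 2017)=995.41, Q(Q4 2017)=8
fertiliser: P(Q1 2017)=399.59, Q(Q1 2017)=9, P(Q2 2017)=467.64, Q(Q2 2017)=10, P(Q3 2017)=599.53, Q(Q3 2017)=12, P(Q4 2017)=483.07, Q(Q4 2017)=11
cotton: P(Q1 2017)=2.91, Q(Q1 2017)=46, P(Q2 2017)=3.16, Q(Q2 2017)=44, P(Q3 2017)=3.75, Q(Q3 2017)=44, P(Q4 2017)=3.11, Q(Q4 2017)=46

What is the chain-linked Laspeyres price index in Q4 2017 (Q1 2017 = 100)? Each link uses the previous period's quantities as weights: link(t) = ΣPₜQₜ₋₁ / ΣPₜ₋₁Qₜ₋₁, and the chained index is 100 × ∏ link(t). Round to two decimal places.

Link Q1 2017→Q2 2017:
ΣP(Q2 2017)Q(Q1 2017) = 325.36×10 + 868.83×10 + 467.64×9 + 3.16×46 = 3253.6 + 8688.3 + 4208.76 + 145.36 = 16296.02
ΣP(Q1 2017)Q(Q1 2017) = 275.31×10 + 945.63×10 + 399.59×9 + 2.91×46 = 2753.1 + 9456.3 + 3596.31 + 133.86 = 15939.57
link = 16296.02/15939.57 = 1.022363
Link Q2 2017→Q3 2017:
ΣP(Q3 2017)Q(Q2 2017) = 398.32×9 + 936.24×8 + 599.53×10 + 3.75×44 = 3584.88 + 7489.92 + 5995.3 + 165 = 17235.1
ΣP(Q2 2017)Q(Q2 2017) = 325.36×9 + 868.83×8 + 467.64×10 + 3.16×44 = 2928.24 + 6950.64 + 4676.4 + 139.04 = 14694.32
link = 17235.1/14694.32 = 1.172909
Link Q3 2017→Q4 2017:
ΣP(Q4 2017)Q(Q3 2017) = 328.50×11 + 995.41×9 + 483.07×12 + 3.11×44 = 3613.5 + 8958.69 + 5796.84 + 136.84 = 18505.87
ΣP(Q3 2017)Q(Q3 2017) = 398.32×11 + 936.24×9 + 599.53×12 + 3.75×44 = 4381.52 + 8426.16 + 7194.36 + 165 = 20167.04
link = 18505.87/20167.04 = 0.917629
Chained index = 100 × 1.022363 × 1.172909 × 0.917629 = 110.0365

110.04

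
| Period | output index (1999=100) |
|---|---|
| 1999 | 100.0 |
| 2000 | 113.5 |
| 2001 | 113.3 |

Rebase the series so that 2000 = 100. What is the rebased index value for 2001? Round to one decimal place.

99.8

Rebased(2001) = 113.3 / 113.5 × 100 = 99.8238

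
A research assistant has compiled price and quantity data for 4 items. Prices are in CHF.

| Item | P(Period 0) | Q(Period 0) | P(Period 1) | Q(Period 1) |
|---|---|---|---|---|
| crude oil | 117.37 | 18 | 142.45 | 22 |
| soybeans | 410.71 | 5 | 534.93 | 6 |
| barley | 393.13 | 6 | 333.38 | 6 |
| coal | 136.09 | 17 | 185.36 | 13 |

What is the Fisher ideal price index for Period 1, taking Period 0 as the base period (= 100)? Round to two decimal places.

117.38

Laspeyres component (base-period weights):
ΣP(Period 1)Q(Period 0) = 142.45×18 + 534.93×5 + 333.38×6 + 185.36×17 = 2564.1 + 2674.65 + 2000.28 + 3151.12 = 10390.15
ΣP(Period 0)Q(Period 0) = 117.37×18 + 410.71×5 + 393.13×6 + 136.09×17 = 2112.66 + 2053.55 + 2358.78 + 2313.53 = 8838.52
L = 10390.15 / 8838.52 × 100 = 117.5553
Paasche component (current-period weights):
ΣP(Period 1)Q(Period 1) = 142.45×22 + 534.93×6 + 333.38×6 + 185.36×13 = 3133.9 + 3209.58 + 2000.28 + 2409.68 = 10753.44
ΣP(Period 0)Q(Period 1) = 117.37×22 + 410.71×6 + 393.13×6 + 136.09×13 = 2582.14 + 2464.26 + 2358.78 + 1769.17 = 9174.35
P = 10753.44 / 9174.35 × 100 = 117.2120
Fisher = √(L × P) = √(117.5553 × 117.2120) = 117.3835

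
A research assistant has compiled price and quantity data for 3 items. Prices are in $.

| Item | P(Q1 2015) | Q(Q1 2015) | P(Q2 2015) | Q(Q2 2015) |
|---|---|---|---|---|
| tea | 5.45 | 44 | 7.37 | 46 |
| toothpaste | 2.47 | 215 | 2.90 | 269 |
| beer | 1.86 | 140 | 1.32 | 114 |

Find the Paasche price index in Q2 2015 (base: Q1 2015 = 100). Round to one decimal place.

Paasche price index uses current-period quantities as weights.
ΣP(Q2 2015)·Q(Q2 2015) = 7.37×46 + 2.90×269 + 1.32×114 = 339.02 + 780.1 + 150.48 = 1269.6
ΣP(Q1 2015)·Q(Q2 2015) = 5.45×46 + 2.47×269 + 1.86×114 = 250.7 + 664.43 + 212.04 = 1127.17
Index = 1269.6 / 1127.17 × 100 = 112.6361

112.6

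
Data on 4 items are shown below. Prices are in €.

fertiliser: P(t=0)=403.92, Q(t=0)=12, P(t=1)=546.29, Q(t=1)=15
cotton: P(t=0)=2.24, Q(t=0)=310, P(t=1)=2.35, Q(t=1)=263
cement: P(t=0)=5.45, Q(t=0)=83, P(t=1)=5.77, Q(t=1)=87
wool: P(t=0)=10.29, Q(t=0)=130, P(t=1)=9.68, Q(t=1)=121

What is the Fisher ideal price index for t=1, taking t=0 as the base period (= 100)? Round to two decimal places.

Laspeyres component (base-period weights):
ΣP(t=1)Q(t=0) = 546.29×12 + 2.35×310 + 5.77×83 + 9.68×130 = 6555.48 + 728.5 + 478.91 + 1258.4 = 9021.29
ΣP(t=0)Q(t=0) = 403.92×12 + 2.24×310 + 5.45×83 + 10.29×130 = 4847.04 + 694.4 + 452.35 + 1337.7 = 7331.49
L = 9021.29 / 7331.49 × 100 = 123.0485
Paasche component (current-period weights):
ΣP(t=1)Q(t=1) = 546.29×15 + 2.35×263 + 5.77×87 + 9.68×121 = 8194.35 + 618.05 + 501.99 + 1171.28 = 10485.67
ΣP(t=0)Q(t=1) = 403.92×15 + 2.24×263 + 5.45×87 + 10.29×121 = 6058.8 + 589.12 + 474.15 + 1245.09 = 8367.16
P = 10485.67 / 8367.16 × 100 = 125.3193
Fisher = √(L × P) = √(123.0485 × 125.3193) = 124.1787

124.18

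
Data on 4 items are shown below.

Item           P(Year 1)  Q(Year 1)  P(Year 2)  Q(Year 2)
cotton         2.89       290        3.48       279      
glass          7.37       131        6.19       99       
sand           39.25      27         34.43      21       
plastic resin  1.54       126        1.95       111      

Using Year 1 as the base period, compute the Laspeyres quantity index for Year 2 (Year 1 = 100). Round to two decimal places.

Laspeyres quantity index uses base-period prices as weights.
ΣP(Year 1)·Q(Year 2) = 2.89×279 + 7.37×99 + 39.25×21 + 1.54×111 = 806.31 + 729.63 + 824.25 + 170.94 = 2531.13
ΣP(Year 1)·Q(Year 1) = 2.89×290 + 7.37×131 + 39.25×27 + 1.54×126 = 838.1 + 965.47 + 1059.75 + 194.04 = 3057.36
Index = 2531.13 / 3057.36 × 100 = 82.7881

82.79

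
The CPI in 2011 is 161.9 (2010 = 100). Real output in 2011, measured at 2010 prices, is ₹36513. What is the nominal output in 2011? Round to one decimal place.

59114.5

Nominal = Real × (Index/100) = 36513 × (161.9/100)
        = 36513 × 1.619 = 59114.5470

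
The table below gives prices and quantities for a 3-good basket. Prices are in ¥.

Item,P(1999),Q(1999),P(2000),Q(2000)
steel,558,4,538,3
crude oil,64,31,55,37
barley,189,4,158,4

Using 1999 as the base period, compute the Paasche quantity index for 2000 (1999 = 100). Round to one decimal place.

95.4

Paasche quantity index uses current-period prices as weights.
ΣP(2000)·Q(2000) = 538×3 + 55×37 + 158×4 = 1614 + 2035 + 632 = 4281
ΣP(2000)·Q(1999) = 538×4 + 55×31 + 158×4 = 2152 + 1705 + 632 = 4489
Index = 4281 / 4489 × 100 = 95.3665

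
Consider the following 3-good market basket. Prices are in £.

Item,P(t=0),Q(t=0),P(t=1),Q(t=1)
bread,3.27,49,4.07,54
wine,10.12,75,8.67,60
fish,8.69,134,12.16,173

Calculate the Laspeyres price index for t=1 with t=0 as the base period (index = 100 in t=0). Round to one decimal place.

119.0

Laspeyres price index uses base-period quantities as weights.
ΣP(t=1)·Q(t=0) = 4.07×49 + 8.67×75 + 12.16×134 = 199.43 + 650.25 + 1629.44 = 2479.12
ΣP(t=0)·Q(t=0) = 3.27×49 + 10.12×75 + 8.69×134 = 160.23 + 759 + 1164.46 = 2083.69
Index = 2479.12 / 2083.69 × 100 = 118.9774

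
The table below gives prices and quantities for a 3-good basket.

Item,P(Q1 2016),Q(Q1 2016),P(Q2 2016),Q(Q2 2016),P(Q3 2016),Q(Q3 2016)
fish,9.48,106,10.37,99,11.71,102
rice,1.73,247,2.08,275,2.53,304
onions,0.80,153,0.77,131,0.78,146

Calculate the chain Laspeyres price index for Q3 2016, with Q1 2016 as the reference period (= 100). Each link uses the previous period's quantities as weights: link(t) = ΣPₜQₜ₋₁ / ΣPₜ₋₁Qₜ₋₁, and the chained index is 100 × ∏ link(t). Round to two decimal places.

Link Q1 2016→Q2 2016:
ΣP(Q2 2016)Q(Q1 2016) = 10.37×106 + 2.08×247 + 0.77×153 = 1099.22 + 513.76 + 117.81 = 1730.79
ΣP(Q1 2016)Q(Q1 2016) = 9.48×106 + 1.73×247 + 0.80×153 = 1004.88 + 427.31 + 122.4 = 1554.59
link = 1730.79/1554.59 = 1.113342
Link Q2 2016→Q3 2016:
ΣP(Q3 2016)Q(Q2 2016) = 11.71×99 + 2.53×275 + 0.78×131 = 1159.29 + 695.75 + 102.18 = 1957.22
ΣP(Q2 2016)Q(Q2 2016) = 10.37×99 + 2.08×275 + 0.77×131 = 1026.63 + 572 + 100.87 = 1699.5
link = 1957.22/1699.5 = 1.151645
Chained index = 100 × 1.113342 × 1.151645 = 128.2174

128.22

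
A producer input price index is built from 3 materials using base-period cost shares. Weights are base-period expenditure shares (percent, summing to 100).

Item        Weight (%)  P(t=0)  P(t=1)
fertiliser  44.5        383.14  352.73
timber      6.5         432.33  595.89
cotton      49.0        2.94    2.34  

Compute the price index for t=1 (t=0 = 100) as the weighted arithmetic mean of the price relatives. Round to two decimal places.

fertiliser: 44.5 × (352.73/383.14) = 44.5 × 0.920630 = 40.9680
timber: 6.5 × (595.89/432.33) = 6.5 × 1.378322 = 8.9591
cotton: 49.0 × (2.34/2.94) = 49.0 × 0.795918 = 39.0000
Index = Σ wᵢ·(p₁ᵢ/p₀ᵢ) = 40.9680 + 8.9591 + 39.0000 = 88.9271

88.93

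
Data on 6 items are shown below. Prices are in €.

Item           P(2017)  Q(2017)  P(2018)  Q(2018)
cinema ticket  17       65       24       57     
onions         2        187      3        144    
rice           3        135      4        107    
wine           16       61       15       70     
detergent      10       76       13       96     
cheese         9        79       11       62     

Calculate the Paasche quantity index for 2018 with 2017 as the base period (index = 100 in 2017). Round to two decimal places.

95.86

Paasche quantity index uses current-period prices as weights.
ΣP(2018)·Q(2018) = 24×57 + 3×144 + 4×107 + 15×70 + 13×96 + 11×62 = 1368 + 432 + 428 + 1050 + 1248 + 682 = 5208
ΣP(2018)·Q(2017) = 24×65 + 3×187 + 4×135 + 15×61 + 13×76 + 11×79 = 1560 + 561 + 540 + 915 + 988 + 869 = 5433
Index = 5208 / 5433 × 100 = 95.8586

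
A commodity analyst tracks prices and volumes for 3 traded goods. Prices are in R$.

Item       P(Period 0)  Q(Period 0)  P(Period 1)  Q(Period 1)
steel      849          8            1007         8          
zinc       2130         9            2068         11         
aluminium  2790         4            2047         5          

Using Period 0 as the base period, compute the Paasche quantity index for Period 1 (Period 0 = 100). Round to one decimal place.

117.7

Paasche quantity index uses current-period prices as weights.
ΣP(Period 1)·Q(Period 1) = 1007×8 + 2068×11 + 2047×5 = 8056 + 22748 + 10235 = 41039
ΣP(Period 1)·Q(Period 0) = 1007×8 + 2068×9 + 2047×4 = 8056 + 18612 + 8188 = 34856
Index = 41039 / 34856 × 100 = 117.7387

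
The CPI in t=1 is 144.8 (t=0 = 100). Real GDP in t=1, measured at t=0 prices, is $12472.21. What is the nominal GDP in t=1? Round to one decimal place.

18059.8

Nominal = Real × (Index/100) = 12472.21 × (144.8/100)
        = 12472.21 × 1.448 = 18059.7601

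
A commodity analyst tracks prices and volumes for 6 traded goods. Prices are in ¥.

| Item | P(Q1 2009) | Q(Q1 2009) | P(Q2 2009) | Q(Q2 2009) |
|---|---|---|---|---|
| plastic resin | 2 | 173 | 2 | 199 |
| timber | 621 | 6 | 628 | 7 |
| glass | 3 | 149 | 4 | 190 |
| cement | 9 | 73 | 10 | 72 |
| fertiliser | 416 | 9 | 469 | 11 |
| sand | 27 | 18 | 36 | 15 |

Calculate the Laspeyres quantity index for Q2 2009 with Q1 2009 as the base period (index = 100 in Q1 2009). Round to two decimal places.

116.35

Laspeyres quantity index uses base-period prices as weights.
ΣP(Q1 2009)·Q(Q2 2009) = 2×199 + 621×7 + 3×190 + 9×72 + 416×11 + 27×15 = 398 + 4347 + 570 + 648 + 4576 + 405 = 10944
ΣP(Q1 2009)·Q(Q1 2009) = 2×173 + 621×6 + 3×149 + 9×73 + 416×9 + 27×18 = 346 + 3726 + 447 + 657 + 3744 + 486 = 9406
Index = 10944 / 9406 × 100 = 116.3513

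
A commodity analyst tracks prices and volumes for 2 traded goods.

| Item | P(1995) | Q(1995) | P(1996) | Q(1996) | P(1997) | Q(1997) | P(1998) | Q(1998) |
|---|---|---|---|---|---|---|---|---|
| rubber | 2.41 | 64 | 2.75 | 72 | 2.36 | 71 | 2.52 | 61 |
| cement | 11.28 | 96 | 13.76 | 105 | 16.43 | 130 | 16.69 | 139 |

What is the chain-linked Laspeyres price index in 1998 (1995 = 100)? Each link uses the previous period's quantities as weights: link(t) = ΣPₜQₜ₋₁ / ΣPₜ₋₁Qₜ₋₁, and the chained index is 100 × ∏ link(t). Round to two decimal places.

142.32

Link 1995→1996:
ΣP(1996)Q(1995) = 2.75×64 + 13.76×96 = 176 + 1320.96 = 1496.96
ΣP(1995)Q(1995) = 2.41×64 + 11.28×96 = 154.24 + 1082.88 = 1237.12
link = 1496.96/1237.12 = 1.210036
Link 1996→1997:
ΣP(1997)Q(1996) = 2.36×72 + 16.43×105 = 169.92 + 1725.15 = 1895.07
ΣP(1996)Q(1996) = 2.75×72 + 13.76×105 = 198 + 1444.8 = 1642.8
link = 1895.07/1642.8 = 1.153561
Link 1997→1998:
ΣP(1998)Q(1997) = 2.52×71 + 16.69×130 = 178.92 + 2169.7 = 2348.62
ΣP(1997)Q(1997) = 2.36×71 + 16.43×130 = 167.56 + 2135.9 = 2303.46
link = 2348.62/2303.46 = 1.019605
Chained index = 100 × 1.210036 × 1.153561 × 1.019605 = 142.3217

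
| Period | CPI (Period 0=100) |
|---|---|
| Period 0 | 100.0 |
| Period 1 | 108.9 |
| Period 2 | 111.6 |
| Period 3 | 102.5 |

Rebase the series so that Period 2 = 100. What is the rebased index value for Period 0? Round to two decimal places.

Rebased(Period 0) = 100.0 / 111.6 × 100 = 89.6057

89.61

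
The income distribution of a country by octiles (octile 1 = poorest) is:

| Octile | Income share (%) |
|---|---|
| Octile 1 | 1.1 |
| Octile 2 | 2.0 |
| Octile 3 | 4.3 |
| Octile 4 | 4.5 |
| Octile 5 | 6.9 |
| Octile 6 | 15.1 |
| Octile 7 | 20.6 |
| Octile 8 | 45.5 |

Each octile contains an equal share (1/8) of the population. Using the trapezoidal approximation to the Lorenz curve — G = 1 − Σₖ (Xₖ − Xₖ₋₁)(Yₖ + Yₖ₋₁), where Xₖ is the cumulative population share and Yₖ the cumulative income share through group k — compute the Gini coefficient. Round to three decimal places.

Cumulative income shares Yₖ: 0.0110, 0.0310, 0.0740, 0.1190, 0.1880, 0.3390, 0.5450, 1.0000
Σ (Xₖ−Xₖ₋₁)(Yₖ+Yₖ₋₁) = (1/8)(0.0110+0.0000) + (1/8)(0.0310+0.0110) + (1/8)(0.0740+0.0310) + (1/8)(0.1190+0.0740) + (1/8)(0.1880+0.1190) + (1/8)(0.3390+0.1880) + (1/8)(0.5450+0.3390) + (1/8)(1.0000+0.5450)
  = 0.0014 + 0.0053 + 0.0131 + 0.0241 + 0.0384 + 0.0659 + 0.1105 + 0.1931 = 0.4517
G = 1 − 0.4517 = 0.5483

0.548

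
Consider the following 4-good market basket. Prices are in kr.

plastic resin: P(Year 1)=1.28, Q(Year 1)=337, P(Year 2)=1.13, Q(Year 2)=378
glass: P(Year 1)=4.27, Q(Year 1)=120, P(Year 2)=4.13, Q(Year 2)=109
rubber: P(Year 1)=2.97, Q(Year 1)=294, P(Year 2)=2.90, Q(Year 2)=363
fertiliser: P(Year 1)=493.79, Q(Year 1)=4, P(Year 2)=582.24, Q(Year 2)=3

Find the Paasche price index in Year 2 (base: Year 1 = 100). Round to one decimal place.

104.8

Paasche price index uses current-period quantities as weights.
ΣP(Year 2)·Q(Year 2) = 1.13×378 + 4.13×109 + 2.90×363 + 582.24×3 = 427.14 + 450.17 + 1052.7 + 1746.72 = 3676.73
ΣP(Year 1)·Q(Year 2) = 1.28×378 + 4.27×109 + 2.97×363 + 493.79×3 = 483.84 + 465.43 + 1078.11 + 1481.37 = 3508.75
Index = 3676.73 / 3508.75 × 100 = 104.7875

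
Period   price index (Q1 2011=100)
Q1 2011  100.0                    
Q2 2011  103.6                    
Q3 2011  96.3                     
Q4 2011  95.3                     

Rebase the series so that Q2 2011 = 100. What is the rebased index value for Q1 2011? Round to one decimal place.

96.5

Rebased(Q1 2011) = 100.0 / 103.6 × 100 = 96.5251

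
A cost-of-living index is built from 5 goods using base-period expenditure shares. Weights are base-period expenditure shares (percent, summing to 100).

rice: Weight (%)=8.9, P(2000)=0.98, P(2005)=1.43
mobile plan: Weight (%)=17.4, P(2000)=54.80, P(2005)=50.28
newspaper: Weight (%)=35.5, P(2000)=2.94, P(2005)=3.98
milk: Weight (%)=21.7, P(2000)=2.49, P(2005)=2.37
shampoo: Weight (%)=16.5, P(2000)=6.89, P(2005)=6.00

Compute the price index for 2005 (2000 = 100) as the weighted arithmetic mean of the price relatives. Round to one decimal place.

rice: 8.9 × (1.43/0.98) = 8.9 × 1.459184 = 12.9867
mobile plan: 17.4 × (50.28/54.80) = 17.4 × 0.917518 = 15.9648
newspaper: 35.5 × (3.98/2.94) = 35.5 × 1.353741 = 48.0578
milk: 21.7 × (2.37/2.49) = 21.7 × 0.951807 = 20.6542
shampoo: 16.5 × (6.00/6.89) = 16.5 × 0.870827 = 14.3687
Index = Σ wᵢ·(p₁ᵢ/p₀ᵢ) = 12.9867 + 15.9648 + 48.0578 + 20.6542 + 14.3687 = 112.0322

112.0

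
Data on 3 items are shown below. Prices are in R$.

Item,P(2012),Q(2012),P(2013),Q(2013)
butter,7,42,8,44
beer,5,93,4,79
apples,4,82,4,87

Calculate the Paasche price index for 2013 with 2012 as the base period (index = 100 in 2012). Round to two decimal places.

96.67

Paasche price index uses current-period quantities as weights.
ΣP(2013)·Q(2013) = 8×44 + 4×79 + 4×87 = 352 + 316 + 348 = 1016
ΣP(2012)·Q(2013) = 7×44 + 5×79 + 4×87 = 308 + 395 + 348 = 1051
Index = 1016 / 1051 × 100 = 96.6698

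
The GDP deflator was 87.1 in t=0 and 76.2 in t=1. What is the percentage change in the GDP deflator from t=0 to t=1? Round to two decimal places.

Change = (76.2 − 87.1) / 87.1 × 100
       = -10.9 / 87.1 × 100 = -12.5144%

-12.51%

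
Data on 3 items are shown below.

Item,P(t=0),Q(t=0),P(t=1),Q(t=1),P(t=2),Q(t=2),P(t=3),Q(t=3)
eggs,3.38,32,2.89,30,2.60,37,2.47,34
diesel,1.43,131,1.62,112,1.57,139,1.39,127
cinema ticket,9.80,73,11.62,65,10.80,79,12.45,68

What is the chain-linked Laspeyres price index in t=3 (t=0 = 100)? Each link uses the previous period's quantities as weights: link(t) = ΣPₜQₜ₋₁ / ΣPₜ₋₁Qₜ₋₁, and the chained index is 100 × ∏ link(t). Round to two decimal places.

Link t=0→t=1:
ΣP(t=1)Q(t=0) = 2.89×32 + 1.62×131 + 11.62×73 = 92.48 + 212.22 + 848.26 = 1152.96
ΣP(t=0)Q(t=0) = 3.38×32 + 1.43×131 + 9.80×73 = 108.16 + 187.33 + 715.4 = 1010.89
link = 1152.96/1010.89 = 1.140540
Link t=1→t=2:
ΣP(t=2)Q(t=1) = 2.60×30 + 1.57×112 + 10.80×65 = 78 + 175.84 + 702 = 955.84
ΣP(t=1)Q(t=1) = 2.89×30 + 1.62×112 + 11.62×65 = 86.7 + 181.44 + 755.3 = 1023.44
link = 955.84/1023.44 = 0.933948
Link t=2→t=3:
ΣP(t=3)Q(t=2) = 2.47×37 + 1.39×139 + 12.45×79 = 91.39 + 193.21 + 983.55 = 1268.15
ΣP(t=2)Q(t=2) = 2.60×37 + 1.57×139 + 10.80×79 = 96.2 + 218.23 + 853.2 = 1167.63
link = 1268.15/1167.63 = 1.086089
Chained index = 100 × 1.140540 × 0.933948 × 1.086089 = 115.6907

115.69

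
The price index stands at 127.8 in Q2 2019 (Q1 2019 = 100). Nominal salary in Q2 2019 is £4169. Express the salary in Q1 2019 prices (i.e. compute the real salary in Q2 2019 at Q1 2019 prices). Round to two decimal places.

Real = Nominal ÷ (Index/100) = 4169 ÷ (127.8/100)
     = 4169 ÷ 1.278 = 3262.1283

3262.13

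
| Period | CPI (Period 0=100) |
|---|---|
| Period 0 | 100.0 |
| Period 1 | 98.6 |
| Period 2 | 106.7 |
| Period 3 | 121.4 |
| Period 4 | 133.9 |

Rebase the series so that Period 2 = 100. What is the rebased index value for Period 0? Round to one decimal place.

93.7

Rebased(Period 0) = 100.0 / 106.7 × 100 = 93.7207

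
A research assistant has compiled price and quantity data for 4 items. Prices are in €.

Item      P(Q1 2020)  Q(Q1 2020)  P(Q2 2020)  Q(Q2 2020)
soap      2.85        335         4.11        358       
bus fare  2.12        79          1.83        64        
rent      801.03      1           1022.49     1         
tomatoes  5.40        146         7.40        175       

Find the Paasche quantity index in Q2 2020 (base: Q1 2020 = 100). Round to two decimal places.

Paasche quantity index uses current-period prices as weights.
ΣP(Q2 2020)·Q(Q2 2020) = 4.11×358 + 1.83×64 + 1022.49×1 + 7.40×175 = 1471.38 + 117.12 + 1022.49 + 1295 = 3905.99
ΣP(Q2 2020)·Q(Q1 2020) = 4.11×335 + 1.83×79 + 1022.49×1 + 7.40×146 = 1376.85 + 144.57 + 1022.49 + 1080.4 = 3624.31
Index = 3905.99 / 3624.31 × 100 = 107.7720

107.77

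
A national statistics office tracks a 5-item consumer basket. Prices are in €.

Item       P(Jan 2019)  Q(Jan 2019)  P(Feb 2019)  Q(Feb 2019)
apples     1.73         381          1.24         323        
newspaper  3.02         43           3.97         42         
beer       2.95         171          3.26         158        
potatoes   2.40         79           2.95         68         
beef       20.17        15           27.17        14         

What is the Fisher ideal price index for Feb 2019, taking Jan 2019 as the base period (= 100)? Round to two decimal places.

103.62

Laspeyres component (base-period weights):
ΣP(Feb 2019)Q(Jan 2019) = 1.24×381 + 3.97×43 + 3.26×171 + 2.95×79 + 27.17×15 = 472.44 + 170.71 + 557.46 + 233.05 + 407.55 = 1841.21
ΣP(Jan 2019)Q(Jan 2019) = 1.73×381 + 3.02×43 + 2.95×171 + 2.40×79 + 20.17×15 = 659.13 + 129.86 + 504.45 + 189.6 + 302.55 = 1785.59
L = 1841.21 / 1785.59 × 100 = 103.1149
Paasche component (current-period weights):
ΣP(Feb 2019)Q(Feb 2019) = 1.24×323 + 3.97×42 + 3.26×158 + 2.95×68 + 27.17×14 = 400.52 + 166.74 + 515.08 + 200.6 + 380.38 = 1663.32
ΣP(Jan 2019)Q(Feb 2019) = 1.73×323 + 3.02×42 + 2.95×158 + 2.40×68 + 20.17×14 = 558.79 + 126.84 + 466.1 + 163.2 + 282.38 = 1597.31
P = 1663.32 / 1597.31 × 100 = 104.1326
Fisher = √(L × P) = √(103.1149 × 104.1326) = 103.6225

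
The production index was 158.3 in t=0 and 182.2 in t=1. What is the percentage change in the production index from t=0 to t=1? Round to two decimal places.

Change = (182.2 − 158.3) / 158.3 × 100
       = 23.9 / 158.3 × 100 = 15.0979%

15.10%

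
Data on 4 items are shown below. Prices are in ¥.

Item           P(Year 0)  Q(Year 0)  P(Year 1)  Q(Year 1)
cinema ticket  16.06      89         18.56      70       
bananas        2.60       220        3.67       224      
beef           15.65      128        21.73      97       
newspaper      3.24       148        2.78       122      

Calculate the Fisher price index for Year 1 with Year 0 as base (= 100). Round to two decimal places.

Laspeyres component (base-period weights):
ΣP(Year 1)Q(Year 0) = 18.56×89 + 3.67×220 + 21.73×128 + 2.78×148 = 1651.84 + 807.4 + 2781.44 + 411.44 = 5652.12
ΣP(Year 0)Q(Year 0) = 16.06×89 + 2.60×220 + 15.65×128 + 3.24×148 = 1429.34 + 572 + 2003.2 + 479.52 = 4484.06
L = 5652.12 / 4484.06 × 100 = 126.0492
Paasche component (current-period weights):
ΣP(Year 1)Q(Year 1) = 18.56×70 + 3.67×224 + 21.73×97 + 2.78×122 = 1299.2 + 822.08 + 2107.81 + 339.16 = 4568.25
ΣP(Year 0)Q(Year 1) = 16.06×70 + 2.60×224 + 15.65×97 + 3.24×122 = 1124.2 + 582.4 + 1518.05 + 395.28 = 3619.93
P = 4568.25 / 3619.93 × 100 = 126.1972
Fisher = √(L × P) = √(126.0492 × 126.1972) = 126.1232

126.12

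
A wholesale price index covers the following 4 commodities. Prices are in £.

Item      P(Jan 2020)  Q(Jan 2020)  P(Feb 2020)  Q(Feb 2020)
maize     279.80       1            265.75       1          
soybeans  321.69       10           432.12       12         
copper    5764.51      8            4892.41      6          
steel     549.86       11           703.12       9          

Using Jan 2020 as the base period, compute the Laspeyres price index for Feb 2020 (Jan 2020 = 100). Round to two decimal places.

92.45

Laspeyres price index uses base-period quantities as weights.
ΣP(Feb 2020)·Q(Jan 2020) = 265.75×1 + 432.12×10 + 4892.41×8 + 703.12×11 = 265.75 + 4321.2 + 39139.28 + 7734.32 = 51460.55
ΣP(Jan 2020)·Q(Jan 2020) = 279.80×1 + 321.69×10 + 5764.51×8 + 549.86×11 = 279.8 + 3216.9 + 46116.08 + 6048.46 = 55661.24
Index = 51460.55 / 55661.24 × 100 = 92.4531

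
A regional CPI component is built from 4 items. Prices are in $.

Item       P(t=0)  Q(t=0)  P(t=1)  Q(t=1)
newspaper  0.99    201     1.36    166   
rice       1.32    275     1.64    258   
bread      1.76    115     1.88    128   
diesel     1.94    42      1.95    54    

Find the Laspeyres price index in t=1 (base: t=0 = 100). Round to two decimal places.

Laspeyres price index uses base-period quantities as weights.
ΣP(t=1)·Q(t=0) = 1.36×201 + 1.64×275 + 1.88×115 + 1.95×42 = 273.36 + 451 + 216.2 + 81.9 = 1022.46
ΣP(t=0)·Q(t=0) = 0.99×201 + 1.32×275 + 1.76×115 + 1.94×42 = 198.99 + 363 + 202.4 + 81.48 = 845.87
Index = 1022.46 / 845.87 × 100 = 120.8767

120.88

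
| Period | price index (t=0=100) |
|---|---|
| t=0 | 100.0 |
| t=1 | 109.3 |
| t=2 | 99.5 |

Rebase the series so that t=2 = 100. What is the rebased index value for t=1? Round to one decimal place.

109.8

Rebased(t=1) = 109.3 / 99.5 × 100 = 109.8492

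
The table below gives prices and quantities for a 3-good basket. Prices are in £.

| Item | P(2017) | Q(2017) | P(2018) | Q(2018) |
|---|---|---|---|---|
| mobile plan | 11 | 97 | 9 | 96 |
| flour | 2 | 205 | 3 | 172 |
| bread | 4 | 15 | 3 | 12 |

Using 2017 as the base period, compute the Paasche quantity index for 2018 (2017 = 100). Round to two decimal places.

92.37

Paasche quantity index uses current-period prices as weights.
ΣP(2018)·Q(2018) = 9×96 + 3×172 + 3×12 = 864 + 516 + 36 = 1416
ΣP(2018)·Q(2017) = 9×97 + 3×205 + 3×15 = 873 + 615 + 45 = 1533
Index = 1416 / 1533 × 100 = 92.3679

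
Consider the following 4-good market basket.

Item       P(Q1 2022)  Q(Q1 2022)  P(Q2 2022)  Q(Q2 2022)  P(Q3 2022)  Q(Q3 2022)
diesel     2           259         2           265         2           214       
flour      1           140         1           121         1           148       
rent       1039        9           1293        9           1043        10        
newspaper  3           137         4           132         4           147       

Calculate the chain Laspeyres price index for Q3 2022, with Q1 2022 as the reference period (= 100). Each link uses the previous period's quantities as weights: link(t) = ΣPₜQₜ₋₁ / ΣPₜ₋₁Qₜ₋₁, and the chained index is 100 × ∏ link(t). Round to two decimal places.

101.61

Link Q1 2022→Q2 2022:
ΣP(Q2 2022)Q(Q1 2022) = 2×259 + 1×140 + 1293×9 + 4×137 = 518 + 140 + 11637 + 548 = 12843
ΣP(Q1 2022)Q(Q1 2022) = 2×259 + 1×140 + 1039×9 + 3×137 = 518 + 140 + 9351 + 411 = 10420
link = 12843/10420 = 1.232534
Link Q2 2022→Q3 2022:
ΣP(Q3 2022)Q(Q2 2022) = 2×265 + 1×121 + 1043×9 + 4×132 = 530 + 121 + 9387 + 528 = 10566
ΣP(Q2 2022)Q(Q2 2022) = 2×265 + 1×121 + 1293×9 + 4×132 = 530 + 121 + 11637 + 528 = 12816
link = 10566/12816 = 0.824438
Chained index = 100 × 1.232534 × 0.824438 = 101.6148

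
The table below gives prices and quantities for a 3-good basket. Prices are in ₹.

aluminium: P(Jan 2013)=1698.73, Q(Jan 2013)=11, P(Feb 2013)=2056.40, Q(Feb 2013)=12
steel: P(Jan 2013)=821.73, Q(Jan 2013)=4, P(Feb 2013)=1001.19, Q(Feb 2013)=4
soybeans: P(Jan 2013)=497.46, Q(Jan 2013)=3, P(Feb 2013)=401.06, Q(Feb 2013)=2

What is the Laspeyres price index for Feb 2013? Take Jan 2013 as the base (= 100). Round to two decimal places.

118.59

Laspeyres price index uses base-period quantities as weights.
ΣP(Feb 2013)·Q(Jan 2013) = 2056.40×11 + 1001.19×4 + 401.06×3 = 22620.4 + 4004.76 + 1203.18 = 27828.34
ΣP(Jan 2013)·Q(Jan 2013) = 1698.73×11 + 821.73×4 + 497.46×3 = 18686.03 + 3286.92 + 1492.38 = 23465.33
Index = 27828.34 / 23465.33 × 100 = 118.5934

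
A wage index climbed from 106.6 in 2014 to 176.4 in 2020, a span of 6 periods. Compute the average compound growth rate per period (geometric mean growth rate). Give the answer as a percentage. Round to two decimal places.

Growth factor = (176.4/106.6)^(1/6) = (1.654784)^(1/6) = 1.087569
Growth rate = 1.087569 − 1 = 0.087569 = 8.7569%

8.76%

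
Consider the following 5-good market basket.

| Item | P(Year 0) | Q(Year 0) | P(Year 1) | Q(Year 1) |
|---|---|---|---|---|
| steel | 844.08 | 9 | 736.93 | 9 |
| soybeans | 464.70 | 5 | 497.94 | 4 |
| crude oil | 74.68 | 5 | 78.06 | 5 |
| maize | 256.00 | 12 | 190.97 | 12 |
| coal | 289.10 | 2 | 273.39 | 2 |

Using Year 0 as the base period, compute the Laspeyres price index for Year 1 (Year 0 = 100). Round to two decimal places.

Laspeyres price index uses base-period quantities as weights.
ΣP(Year 1)·Q(Year 0) = 736.93×9 + 497.94×5 + 78.06×5 + 190.97×12 + 273.39×2 = 6632.37 + 2489.7 + 390.3 + 2291.64 + 546.78 = 12350.79
ΣP(Year 0)·Q(Year 0) = 844.08×9 + 464.70×5 + 74.68×5 + 256.00×12 + 289.10×2 = 7596.72 + 2323.5 + 373.4 + 3072 + 578.2 = 13943.82
Index = 12350.79 / 13943.82 × 100 = 88.5754

88.58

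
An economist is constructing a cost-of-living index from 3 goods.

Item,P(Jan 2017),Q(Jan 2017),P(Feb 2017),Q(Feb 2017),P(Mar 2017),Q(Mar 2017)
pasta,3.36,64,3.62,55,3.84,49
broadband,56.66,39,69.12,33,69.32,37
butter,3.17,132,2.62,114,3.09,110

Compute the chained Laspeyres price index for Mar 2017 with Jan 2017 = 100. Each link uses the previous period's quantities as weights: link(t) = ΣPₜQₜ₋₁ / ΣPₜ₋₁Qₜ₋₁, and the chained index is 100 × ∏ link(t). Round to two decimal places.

Link Jan 2017→Feb 2017:
ΣP(Feb 2017)Q(Jan 2017) = 3.62×64 + 69.12×39 + 2.62×132 = 231.68 + 2695.68 + 345.84 = 3273.2
ΣP(Jan 2017)Q(Jan 2017) = 3.36×64 + 56.66×39 + 3.17×132 = 215.04 + 2209.74 + 418.44 = 2843.22
link = 3273.2/2843.22 = 1.151230
Link Feb 2017→Mar 2017:
ΣP(Mar 2017)Q(Feb 2017) = 3.84×55 + 69.32×33 + 3.09×114 = 211.2 + 2287.56 + 352.26 = 2851.02
ΣP(Feb 2017)Q(Feb 2017) = 3.62×55 + 69.12×33 + 2.62×114 = 199.1 + 2280.96 + 298.68 = 2778.74
link = 2851.02/2778.74 = 1.026012
Chained index = 100 × 1.151230 × 1.026012 = 118.1175

118.12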